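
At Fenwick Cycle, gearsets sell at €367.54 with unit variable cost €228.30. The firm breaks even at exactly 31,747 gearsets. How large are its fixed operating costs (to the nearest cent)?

Contribution margin per unit = €367.54 − €228.30 = €139.24.
Since BE = FC / CM, FC = 31,747 × €139.24 = €4,420,452.28.

€4,420,452.28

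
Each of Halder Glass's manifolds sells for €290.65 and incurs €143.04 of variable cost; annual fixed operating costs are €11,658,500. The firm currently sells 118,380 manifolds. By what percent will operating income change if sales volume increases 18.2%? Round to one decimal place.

Contribution at this volume is 118,380 × €147.61 = €17,474,071.80.
EBIT = €17,474,071.80 − €11,658,500 = €5,815,571.80.
DOL = contribution ÷ EBIT = €17,474,071.80 ÷ €5,815,571.80 = 3.0047.
%ΔEBIT = DOL × %ΔSales = 3.0047 × +18.2% = +54.7%.

+54.7%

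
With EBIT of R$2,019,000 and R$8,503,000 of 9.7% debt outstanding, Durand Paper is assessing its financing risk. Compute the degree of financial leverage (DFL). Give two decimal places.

1.69

Interest = R$824,791.00.
DFL = EBIT ÷ (EBIT − I) = R$2,019,000 ÷ (R$2,019,000 − R$824,791.00) = R$2,019,000 ÷ R$1,194,209.00 = 1.6907.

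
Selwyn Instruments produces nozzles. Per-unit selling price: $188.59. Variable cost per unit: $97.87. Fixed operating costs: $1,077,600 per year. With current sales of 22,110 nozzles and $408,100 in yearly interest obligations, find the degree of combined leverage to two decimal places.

At 22,110 units, contribution = 22,110 × $90.72 = $2,005,819.20.
EBIT = $2,005,819.20 − $1,077,600 = $928,219.20. Interest = $408,100.00, so EBIT − I = $520,119.20.
Degree of total leverage = total CM / (EBIT − interest) = $2,005,819.20 / $520,119.20 = 3.8565.

3.86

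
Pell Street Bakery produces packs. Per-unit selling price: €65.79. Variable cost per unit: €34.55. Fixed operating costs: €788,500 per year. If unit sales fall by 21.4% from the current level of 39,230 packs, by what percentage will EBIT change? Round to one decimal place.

Total contribution margin = 39,230 × €31.24 = €1,225,545.20.
Operating income = contribution − fixed costs = €1,225,545.20 − €788,500 = €437,045.20.
DOL = contribution ÷ EBIT = €1,225,545.20 ÷ €437,045.20 = 2.8042.
%ΔEBIT = DOL × %ΔSales = 2.8042 × -21.4% = -60.0%.

-60.0%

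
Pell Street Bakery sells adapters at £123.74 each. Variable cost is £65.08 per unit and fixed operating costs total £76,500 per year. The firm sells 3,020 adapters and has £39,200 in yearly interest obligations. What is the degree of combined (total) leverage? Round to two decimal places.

2.88

At 3,020 units, contribution = 3,020 × £58.66 = £177,153.20.
Operating income = contribution − fixed costs = £177,153.20 − £76,500 = £100,653.20. Interest = £39,200.00, so EBIT − I = £61,453.20.
Degree of total leverage = total CM / (EBIT − interest) = £177,153.20 / £61,453.20 = 2.8827.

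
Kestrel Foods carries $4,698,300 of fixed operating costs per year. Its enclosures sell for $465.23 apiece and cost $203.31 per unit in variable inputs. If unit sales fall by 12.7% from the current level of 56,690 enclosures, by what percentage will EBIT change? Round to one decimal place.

Total contribution margin = 56,690 × $261.92 = $14,848,244.80.
EBIT = $14,848,244.80 − $4,698,300 = $10,149,944.80.
So DOL = total CM / EBIT = $14,848,244.80 / $10,149,944.80 = 1.4629.
So EBIT moves 1.4629 × (-12.7%) = -18.6%.

-18.6%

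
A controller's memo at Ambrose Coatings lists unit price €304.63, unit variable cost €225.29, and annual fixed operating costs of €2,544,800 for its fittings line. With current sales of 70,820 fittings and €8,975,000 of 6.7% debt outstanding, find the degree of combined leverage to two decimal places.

At 70,820 units, contribution = 70,820 × €79.34 = €5,618,858.80.
Subtracting fixed costs: EBIT = €5,618,858.80 − €2,544,800 = €3,074,058.80. Interest = €601,325.00.
DOL = €5,618,858.80 ÷ €3,074,058.80 = 1.8278; DFL = €3,074,058.80 ÷ €2,472,733.80 = 1.2432.
Combined leverage = 1.8278 × 1.2432 = 2.2723.

2.27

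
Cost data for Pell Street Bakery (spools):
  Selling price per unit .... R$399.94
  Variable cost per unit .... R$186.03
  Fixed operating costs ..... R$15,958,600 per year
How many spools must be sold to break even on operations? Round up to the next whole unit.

Unit CM = price − variable cost = R$399.94 − R$186.03 = R$213.91.
Break-even volume = fixed costs ÷ CM per unit = R$15,958,600 ÷ R$213.91 = 74,604.27, so 74,605 spools.

74,605 spools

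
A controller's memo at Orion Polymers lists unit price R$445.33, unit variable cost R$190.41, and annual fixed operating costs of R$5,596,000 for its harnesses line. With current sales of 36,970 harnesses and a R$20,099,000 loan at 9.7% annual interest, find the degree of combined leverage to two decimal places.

5.02

At 36,970 units, contribution = 36,970 × R$254.92 = R$9,424,392.40.
Operating income = contribution − fixed costs = R$9,424,392.40 − R$5,596,000 = R$3,828,392.40. Interest = R$1,949,603.00, so EBIT − I = R$1,878,789.40.
DCL = contribution ÷ (EBIT − I) = R$9,424,392.40 ÷ R$1,878,789.40 = 5.0162.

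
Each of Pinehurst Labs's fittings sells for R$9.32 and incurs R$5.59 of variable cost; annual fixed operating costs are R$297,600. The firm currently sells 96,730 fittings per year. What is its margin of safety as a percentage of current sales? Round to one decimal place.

17.5%

Each unit contributes R$9.32 − R$5.59 = R$3.73. Break-even units = R$297,600 ÷ R$3.73 = 79,785.52; break-even revenue = 79,785.52 × R$9.32 = R$743,601.07.
Actual sales revenue = 96,730 × R$9.32 = R$901,523.60.
Margin of safety = (R$901,523.60 − R$743,601.07) ÷ R$901,523.60 = 17.5%.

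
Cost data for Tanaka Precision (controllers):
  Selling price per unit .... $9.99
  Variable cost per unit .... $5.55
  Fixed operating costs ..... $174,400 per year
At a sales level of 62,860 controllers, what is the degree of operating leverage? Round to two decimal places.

2.67

At 62,860 units, contribution = 62,860 × $4.44 = $279,098.40.
Subtracting fixed costs: EBIT = $279,098.40 − $174,400 = $104,698.40.
So DOL = total CM / EBIT = $279,098.40 / $104,698.40 = 2.6657.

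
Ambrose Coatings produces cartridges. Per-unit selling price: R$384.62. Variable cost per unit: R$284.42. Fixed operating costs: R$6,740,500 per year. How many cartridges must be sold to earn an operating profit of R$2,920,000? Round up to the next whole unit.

96,413 cartridges

Unit CM = price − variable cost = R$384.62 − R$284.42 = R$100.20.
Units = (FC + target) / CM = (R$6,740,500 + R$2,920,000) / R$100.20 = 96,412.18, so 96,413 cartridges.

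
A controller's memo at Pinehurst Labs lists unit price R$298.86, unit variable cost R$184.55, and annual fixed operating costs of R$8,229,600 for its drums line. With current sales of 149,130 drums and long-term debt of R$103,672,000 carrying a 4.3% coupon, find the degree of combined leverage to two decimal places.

At 149,130 units, contribution = 149,130 × R$114.31 = R$17,047,050.30.
Subtracting fixed costs: EBIT = R$17,047,050.30 − R$8,229,600 = R$8,817,450.30. Interest = R$4,457,896.00, so EBIT − I = R$4,359,554.30.
DCL = contribution ÷ (EBIT − I) = R$17,047,050.30 ÷ R$4,359,554.30 = 3.9103.

3.91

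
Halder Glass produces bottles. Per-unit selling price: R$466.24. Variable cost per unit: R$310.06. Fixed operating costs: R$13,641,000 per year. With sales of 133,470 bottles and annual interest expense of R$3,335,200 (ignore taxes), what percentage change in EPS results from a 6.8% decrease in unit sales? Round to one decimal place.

Total contribution margin = 133,470 × R$156.18 = R$20,845,344.60.
Subtracting fixed costs: EBIT = R$20,845,344.60 − R$13,641,000 = R$7,204,344.60.
Interest = R$3,335,200.00, so EBIT − I = R$3,869,144.60.
Degree of combined leverage = contribution ÷ (EBIT − I) = R$20,845,344.60 ÷ R$3,869,144.60 = 5.3876.
EPS therefore changes by 5.3876 × (-6.8%) = -36.6%.

-36.6%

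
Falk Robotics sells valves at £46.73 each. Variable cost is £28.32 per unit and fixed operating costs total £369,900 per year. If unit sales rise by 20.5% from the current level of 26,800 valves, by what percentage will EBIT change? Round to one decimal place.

+81.9%

Contribution at this volume is 26,800 × £18.41 = £493,388.00.
Operating income = contribution − fixed costs = £493,388.00 − £369,900 = £123,488.00.
DOL = contribution ÷ EBIT = £493,388.00 ÷ £123,488.00 = 3.9954.
%ΔEBIT = DOL × %ΔSales = 3.9954 × +20.5% = +81.9%.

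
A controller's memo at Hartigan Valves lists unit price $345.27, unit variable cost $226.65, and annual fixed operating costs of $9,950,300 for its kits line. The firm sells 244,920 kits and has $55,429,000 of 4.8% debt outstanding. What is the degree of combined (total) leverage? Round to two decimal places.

1.77

Total contribution margin = 244,920 × $118.62 = $29,052,410.40.
Subtracting fixed costs: EBIT = $29,052,410.40 − $9,950,300 = $19,102,110.40. Interest = $2,660,592.00, so EBIT − I = $16,441,518.40.
DCL = contribution ÷ (EBIT − I) = $29,052,410.40 ÷ $16,441,518.40 = 1.7670.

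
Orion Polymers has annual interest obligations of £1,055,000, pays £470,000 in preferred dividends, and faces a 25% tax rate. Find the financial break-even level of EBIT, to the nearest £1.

£1,681,667

Preferred dividends are paid after tax, so their pre-tax equivalent is £470,000 ÷ (1 − 0.25) = £626,666.67.
Financial break-even EBIT = interest + D_p ÷ (1 − t) = £1,055,000 + £626,666.67 = £1,681,666.67.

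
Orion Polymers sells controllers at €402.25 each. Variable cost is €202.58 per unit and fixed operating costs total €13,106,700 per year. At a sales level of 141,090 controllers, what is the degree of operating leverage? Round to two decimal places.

1.87

At 141,090 units, contribution = 141,090 × €199.67 = €28,171,440.30.
EBIT = €28,171,440.30 − €13,106,700 = €15,064,740.30.
Degree of operating leverage = €28,171,440.30 / €15,064,740.30 = 1.8700.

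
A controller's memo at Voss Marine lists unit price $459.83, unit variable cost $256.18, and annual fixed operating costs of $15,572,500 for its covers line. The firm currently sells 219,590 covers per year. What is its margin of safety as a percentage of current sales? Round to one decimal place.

65.2%

Contribution margin per unit = $459.83 − $256.18 = $203.65. Break-even units = $15,572,500 ÷ $203.65 = 76,466.98; break-even revenue = 76,466.98 × $459.83 = $35,161,810.34.
Actual sales revenue = 219,590 × $459.83 = $100,974,069.70.
Margin of safety = ($100,974,069.70 − $35,161,810.34) ÷ $100,974,069.70 = 65.2%.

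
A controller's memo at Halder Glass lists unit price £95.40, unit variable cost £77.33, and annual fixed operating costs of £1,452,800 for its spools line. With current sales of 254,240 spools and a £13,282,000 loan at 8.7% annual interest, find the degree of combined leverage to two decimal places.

2.31

Contribution at this volume is 254,240 × £18.07 = £4,594,116.80.
Subtracting fixed costs: EBIT = £4,594,116.80 − £1,452,800 = £3,141,316.80. Interest = £1,155,534.00.
DOL = £4,594,116.80 ÷ £3,141,316.80 = 1.4625; DFL = £3,141,316.80 ÷ £1,985,782.80 = 1.5819.
DCL = DOL × DFL = 1.4625 × 1.5819 = 2.3135.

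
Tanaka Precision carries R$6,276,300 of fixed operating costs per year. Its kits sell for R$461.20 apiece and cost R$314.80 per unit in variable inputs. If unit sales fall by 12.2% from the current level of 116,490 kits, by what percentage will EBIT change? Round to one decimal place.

-19.3%

At 116,490 units, contribution = 116,490 × R$146.40 = R$17,054,136.00.
EBIT = R$17,054,136.00 − R$6,276,300 = R$10,777,836.00.
DOL = contribution ÷ EBIT = R$17,054,136.00 ÷ R$10,777,836.00 = 1.5823.
Operating income changes by 1.5823 × -12.2% = -19.3%.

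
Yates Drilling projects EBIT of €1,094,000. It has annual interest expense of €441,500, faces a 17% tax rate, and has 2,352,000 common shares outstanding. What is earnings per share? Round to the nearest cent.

€0.23

Pre-tax income = €1,094,000 − €441,500.00 = €652,500.00.
Net income = €652,500.00 × (1 − 0.17) = €541,575.00.
Per share: €541,575.00 / 2,352,000 shares = €0.23.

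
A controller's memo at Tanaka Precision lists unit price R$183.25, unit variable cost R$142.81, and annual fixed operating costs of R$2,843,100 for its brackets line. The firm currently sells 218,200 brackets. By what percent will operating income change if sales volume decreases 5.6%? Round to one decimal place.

Total contribution margin = 218,200 × R$40.44 = R$8,824,008.00.
Operating income = contribution − fixed costs = R$8,824,008.00 − R$2,843,100 = R$5,980,908.00.
Degree of operating leverage = R$8,824,008.00 / R$5,980,908.00 = 1.4754.
Operating income changes by 1.4754 × -5.6% = -8.3%.

-8.3%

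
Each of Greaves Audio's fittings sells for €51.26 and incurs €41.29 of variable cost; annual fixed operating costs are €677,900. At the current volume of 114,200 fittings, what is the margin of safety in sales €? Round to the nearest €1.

€2,368,520

Contribution margin per unit = €51.26 − €41.29 = €9.97. Break-even units = €677,900 ÷ €9.97 = 67,993.98; break-even revenue = 67,993.98 × €51.26 = €3,485,371.51.
Current sales = 114,200 × €51.26 = €5,853,892.00.
Margin of safety = €5,853,892.00 − €3,485,371.51 = €2,368,520.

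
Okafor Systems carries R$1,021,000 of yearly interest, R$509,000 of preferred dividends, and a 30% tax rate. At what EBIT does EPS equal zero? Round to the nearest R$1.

R$1,748,143

Grossing the preferred dividend up to pre-tax terms: R$509,000 / (1 − 0.30) = R$727,142.86.
Financial break-even EBIT = interest + D_p ÷ (1 − t) = R$1,021,000 + R$727,142.86 = R$1,748,142.86.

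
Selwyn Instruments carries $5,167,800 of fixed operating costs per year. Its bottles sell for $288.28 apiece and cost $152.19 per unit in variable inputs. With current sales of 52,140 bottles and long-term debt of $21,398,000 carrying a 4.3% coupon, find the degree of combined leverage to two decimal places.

Total contribution margin = 52,140 × $136.09 = $7,095,732.60.
Operating income = contribution − fixed costs = $7,095,732.60 − $5,167,800 = $1,927,932.60. Interest = $920,114.00, so EBIT − I = $1,007,818.60.
Degree of total leverage = total CM / (EBIT − interest) = $7,095,732.60 / $1,007,818.60 = 7.0407.

7.04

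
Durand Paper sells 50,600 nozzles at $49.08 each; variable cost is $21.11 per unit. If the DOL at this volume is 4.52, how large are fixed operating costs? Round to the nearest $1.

Total contribution margin = 50,600 × $27.97 = $1,415,282.00.
DOL = contribution / EBIT, so EBIT = $1,415,282.00 / 4.52 = $313,115.49.
And FC = contribution − EBIT = $1,415,282.00 − $313,115.49 = $1,102,167.

$1,102,167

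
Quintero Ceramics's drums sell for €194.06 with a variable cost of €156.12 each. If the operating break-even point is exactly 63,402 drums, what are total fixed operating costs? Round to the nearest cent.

€2,405,471.88

Unit CM = price − variable cost = €194.06 − €156.12 = €37.94.
Since BE = FC / CM, FC = 63,402 × €37.94 = €2,405,471.88.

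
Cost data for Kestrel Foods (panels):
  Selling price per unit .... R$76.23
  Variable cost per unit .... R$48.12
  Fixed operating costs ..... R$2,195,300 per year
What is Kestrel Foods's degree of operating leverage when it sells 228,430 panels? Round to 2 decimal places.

At 228,430 units, contribution = 228,430 × R$28.11 = R$6,421,167.30.
EBIT = R$6,421,167.30 − R$2,195,300 = R$4,225,867.30.
Degree of operating leverage = R$6,421,167.30 / R$4,225,867.30 = 1.5195.

1.52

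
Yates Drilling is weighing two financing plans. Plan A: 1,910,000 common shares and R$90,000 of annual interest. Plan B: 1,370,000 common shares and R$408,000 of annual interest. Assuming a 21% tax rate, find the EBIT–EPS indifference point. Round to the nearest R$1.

At indifference, (EBIT − 90,000)(1 − t)/1,910,000 = (EBIT − 408,000)(1 − t)/1,370,000.
Cancelling (1 − t) and cross-multiplying: 1,370,000·(EBIT − 90,000) = 1,910,000·(EBIT − 408,000).
Solving, EBIT = (408,000·1,910,000 − 90,000·1,370,000) / (1,910,000 − 1,370,000) = 655,980,000,000 / 540,000 = 1,214,777.78.

R$1,214,778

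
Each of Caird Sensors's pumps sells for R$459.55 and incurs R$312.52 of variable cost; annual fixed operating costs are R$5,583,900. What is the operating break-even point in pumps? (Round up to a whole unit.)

Each unit contributes R$459.55 − R$312.52 = R$147.03.
Break-even volume = fixed costs ÷ CM per unit = R$5,583,900 ÷ R$147.03 = 37,977.96, so 37,978 pumps.

37,978 pumps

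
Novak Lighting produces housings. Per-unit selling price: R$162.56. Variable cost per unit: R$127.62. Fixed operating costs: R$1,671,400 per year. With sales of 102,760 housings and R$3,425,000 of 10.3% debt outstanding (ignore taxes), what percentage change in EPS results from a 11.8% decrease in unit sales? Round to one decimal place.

Contribution at this volume is 102,760 × R$34.94 = R$3,590,434.40.
Subtracting fixed costs: EBIT = R$3,590,434.40 − R$1,671,400 = R$1,919,034.40.
After interest of R$352,775.00, pre-tax earnings = R$1,566,259.40.
DCL = total CM / (EBIT − I) = R$3,590,434.40 / R$1,566,259.40 = 2.2924.
%ΔEPS = DCL × %ΔSales = 2.2924 × -11.8% = -27.0%.

-27.0%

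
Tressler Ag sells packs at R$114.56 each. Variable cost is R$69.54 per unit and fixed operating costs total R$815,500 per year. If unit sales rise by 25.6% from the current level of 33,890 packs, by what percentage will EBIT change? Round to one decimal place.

+55.0%

At 33,890 units, contribution = 33,890 × R$45.02 = R$1,525,727.80.
Operating income = contribution − fixed costs = R$1,525,727.80 − R$815,500 = R$710,227.80.
So DOL = total CM / EBIT = R$1,525,727.80 / R$710,227.80 = 2.1482.
So EBIT moves 2.1482 × (+25.6%) = +55.0%.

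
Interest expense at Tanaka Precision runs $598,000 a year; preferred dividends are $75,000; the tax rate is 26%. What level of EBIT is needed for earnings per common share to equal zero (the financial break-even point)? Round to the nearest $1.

$699,351

Preferred dividends are paid after tax, so their pre-tax equivalent is $75,000 ÷ (1 − 0.26) = $101,351.35.
EPS = 0 when EBIT covers interest plus the pre-tax preferred burden: $598,000 + $101,351.35 = $699,351.35.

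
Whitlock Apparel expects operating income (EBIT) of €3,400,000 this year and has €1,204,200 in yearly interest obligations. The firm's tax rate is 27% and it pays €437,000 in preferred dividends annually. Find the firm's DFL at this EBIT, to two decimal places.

2.13

Interest = €1,204,200.00.
Preferred dividends grossed up pre-tax: €437,000 / (1 − 0.27) = €598,630.14.
DFL = EBIT ÷ [EBIT − I − D_p/(1−t)] = €3,400,000 ÷ [€3,400,000 − €1,204,200.00 − €598,630.14] = €3,400,000 ÷ €1,597,169.86 = 2.1288.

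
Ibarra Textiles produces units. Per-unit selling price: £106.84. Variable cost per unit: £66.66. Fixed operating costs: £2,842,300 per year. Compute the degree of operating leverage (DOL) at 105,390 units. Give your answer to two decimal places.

Total contribution margin = 105,390 × £40.18 = £4,234,570.20.
EBIT = £4,234,570.20 − £2,842,300 = £1,392,270.20.
So DOL = total CM / EBIT = £4,234,570.20 / £1,392,270.20 = 3.0415.

3.04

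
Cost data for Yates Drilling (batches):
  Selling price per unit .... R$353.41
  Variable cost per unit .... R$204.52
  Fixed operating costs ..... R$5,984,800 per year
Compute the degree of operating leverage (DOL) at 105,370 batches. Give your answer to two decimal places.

At 105,370 units, contribution = 105,370 × R$148.89 = R$15,688,539.30.
EBIT = R$15,688,539.30 − R$5,984,800 = R$9,703,739.30.
Degree of operating leverage = R$15,688,539.30 / R$9,703,739.30 = 1.6168.

1.62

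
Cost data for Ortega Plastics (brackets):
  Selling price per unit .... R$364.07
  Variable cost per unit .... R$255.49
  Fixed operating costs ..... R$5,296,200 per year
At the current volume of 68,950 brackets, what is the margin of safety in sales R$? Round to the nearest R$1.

R$7,344,406

Each unit contributes R$364.07 − R$255.49 = R$108.58. Break-even units = R$5,296,200 ÷ R$108.58 = 48,776.94; break-even revenue = 48,776.94 × R$364.07 = R$17,758,220.06.
Actual sales revenue = 68,950 × R$364.07 = R$25,102,626.50.
Margin of safety = R$25,102,626.50 − R$17,758,220.06 = R$7,344,406.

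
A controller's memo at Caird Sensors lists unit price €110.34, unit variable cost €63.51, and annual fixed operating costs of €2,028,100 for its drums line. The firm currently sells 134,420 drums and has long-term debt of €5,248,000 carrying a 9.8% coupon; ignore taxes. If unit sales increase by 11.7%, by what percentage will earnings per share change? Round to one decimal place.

+19.6%

At 134,420 units, contribution = 134,420 × €46.83 = €6,294,888.60.
Operating income = contribution − fixed costs = €6,294,888.60 − €2,028,100 = €4,266,788.60.
Interest = €514,304.00, so EBIT − I = €3,752,484.60.
DCL = total CM / (EBIT − I) = €6,294,888.60 / €3,752,484.60 = 1.6775.
EPS therefore changes by 1.6775 × (+11.7%) = +19.6%.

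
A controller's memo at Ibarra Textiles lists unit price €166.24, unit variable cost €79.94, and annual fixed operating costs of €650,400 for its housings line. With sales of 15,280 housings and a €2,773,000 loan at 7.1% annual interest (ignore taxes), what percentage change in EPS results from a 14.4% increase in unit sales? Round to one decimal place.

Contribution at this volume is 15,280 × €86.30 = €1,318,664.00.
EBIT = €1,318,664.00 − €650,400 = €668,264.00.
Interest = €196,883.00, so EBIT − I = €471,381.00.
DCL = total CM / (EBIT − I) = €1,318,664.00 / €471,381.00 = 2.7974.
%ΔEPS = DCL × %ΔSales = 2.7974 × +14.4% = +40.3%.

+40.3%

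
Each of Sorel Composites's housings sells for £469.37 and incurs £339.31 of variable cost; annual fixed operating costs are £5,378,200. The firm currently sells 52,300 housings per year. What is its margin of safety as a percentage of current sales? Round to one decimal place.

Contribution margin per unit = £469.37 − £339.31 = £130.06. Break-even units = £5,378,200 ÷ £130.06 = 41,351.68; break-even revenue = 41,351.68 × £469.37 = £19,409,239.84.
Actual sales revenue = 52,300 × £469.37 = £24,548,051.00.
Margin of safety = (£24,548,051.00 − £19,409,239.84) ÷ £24,548,051.00 = 20.9%.

20.9%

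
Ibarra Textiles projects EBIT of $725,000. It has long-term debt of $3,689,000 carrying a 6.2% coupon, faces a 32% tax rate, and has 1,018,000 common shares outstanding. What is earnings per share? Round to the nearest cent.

Pre-tax income = $725,000 − $228,718.00 = $496,282.00.
Net income = $496,282.00 × (1 − 0.32) = $337,471.76.
Per share: $337,471.76 / 1,018,000 shares = $0.33.

$0.33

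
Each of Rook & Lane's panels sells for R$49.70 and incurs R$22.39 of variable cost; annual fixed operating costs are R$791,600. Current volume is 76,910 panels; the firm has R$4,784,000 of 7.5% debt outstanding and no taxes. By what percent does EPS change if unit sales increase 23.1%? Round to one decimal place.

Contribution at this volume is 76,910 × R$27.31 = R$2,100,412.10.
Subtracting fixed costs: EBIT = R$2,100,412.10 − R$791,600 = R$1,308,812.10.
Interest = R$358,800.00, so EBIT − I = R$950,012.10.
DCL = total CM / (EBIT − I) = R$2,100,412.10 / R$950,012.10 = 2.2109.
%ΔEPS = DCL × %ΔSales = 2.2109 × +23.1% = +51.1%.

+51.1%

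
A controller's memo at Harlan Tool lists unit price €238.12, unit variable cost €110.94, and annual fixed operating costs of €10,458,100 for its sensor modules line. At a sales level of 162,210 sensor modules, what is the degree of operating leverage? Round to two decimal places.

2.03

Contribution at this volume is 162,210 × €127.18 = €20,629,867.80.
EBIT = €20,629,867.80 − €10,458,100 = €10,171,767.80.
Degree of operating leverage = €20,629,867.80 / €10,171,767.80 = 2.0281.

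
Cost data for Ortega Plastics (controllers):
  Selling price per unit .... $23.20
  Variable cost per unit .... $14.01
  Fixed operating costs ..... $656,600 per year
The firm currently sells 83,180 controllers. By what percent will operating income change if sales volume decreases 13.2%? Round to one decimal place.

At 83,180 units, contribution = 83,180 × $9.19 = $764,424.20.
EBIT = $764,424.20 − $656,600 = $107,824.20.
So DOL = total CM / EBIT = $764,424.20 / $107,824.20 = 7.0895.
%ΔEBIT = DOL × %ΔSales = 7.0895 × -13.2% = -93.6%.

-93.6%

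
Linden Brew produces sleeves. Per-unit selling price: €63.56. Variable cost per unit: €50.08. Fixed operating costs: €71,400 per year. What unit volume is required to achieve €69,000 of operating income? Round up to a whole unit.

Unit CM = price − variable cost = €63.56 − €50.08 = €13.48.
Need Q such that Q × €13.48 − €71,400 = €69,000, i.e. Q = €140,400 / €13.48 = 10,415.43 → 10,416.

10,416 sleeves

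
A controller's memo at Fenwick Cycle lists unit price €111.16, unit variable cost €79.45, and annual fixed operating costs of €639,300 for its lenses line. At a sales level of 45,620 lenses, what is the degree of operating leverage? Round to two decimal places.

Total contribution margin = 45,620 × €31.71 = €1,446,610.20.
Subtracting fixed costs: EBIT = €1,446,610.20 − €639,300 = €807,310.20.
So DOL = total CM / EBIT = €1,446,610.20 / €807,310.20 = 1.7919.

1.79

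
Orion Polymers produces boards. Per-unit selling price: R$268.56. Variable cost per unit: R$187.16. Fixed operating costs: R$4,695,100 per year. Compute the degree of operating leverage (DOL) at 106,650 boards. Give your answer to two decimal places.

2.18

Total contribution margin = 106,650 × R$81.40 = R$8,681,310.00.
EBIT = R$8,681,310.00 − R$4,695,100 = R$3,986,210.00.
So DOL = total CM / EBIT = R$8,681,310.00 / R$3,986,210.00 = 2.1778.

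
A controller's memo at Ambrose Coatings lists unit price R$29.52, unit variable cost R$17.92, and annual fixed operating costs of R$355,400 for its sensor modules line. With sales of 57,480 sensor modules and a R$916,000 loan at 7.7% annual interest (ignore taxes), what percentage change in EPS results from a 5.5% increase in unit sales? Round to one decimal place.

At 57,480 units, contribution = 57,480 × R$11.60 = R$666,768.00.
Operating income = contribution − fixed costs = R$666,768.00 − R$355,400 = R$311,368.00.
After interest of R$70,532.00, pre-tax earnings = R$240,836.00.
DCL = total CM / (EBIT − I) = R$666,768.00 / R$240,836.00 = 2.7686.
EPS therefore changes by 2.7686 × (+5.5%) = +15.2%.

+15.2%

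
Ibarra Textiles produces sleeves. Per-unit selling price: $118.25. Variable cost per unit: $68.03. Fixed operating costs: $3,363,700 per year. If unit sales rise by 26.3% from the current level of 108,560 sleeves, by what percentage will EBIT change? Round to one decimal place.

Total contribution margin = 108,560 × $50.22 = $5,451,883.20.
EBIT = $5,451,883.20 − $3,363,700 = $2,088,183.20.
Degree of operating leverage = $5,451,883.20 / $2,088,183.20 = 2.6108.
%ΔEBIT = DOL × %ΔSales = 2.6108 × +26.3% = +68.7%.

+68.7%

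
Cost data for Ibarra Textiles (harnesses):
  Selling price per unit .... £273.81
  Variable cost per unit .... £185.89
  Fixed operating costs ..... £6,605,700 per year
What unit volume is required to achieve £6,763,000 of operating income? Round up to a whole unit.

Unit CM = price − variable cost = £273.81 − £185.89 = £87.92.
Required volume = (fixed costs + target profit) ÷ CM = (£6,605,700 + £6,763,000) ÷ £87.92 = 152,055.28, so 152,056 harnesses.

152,056 harnesses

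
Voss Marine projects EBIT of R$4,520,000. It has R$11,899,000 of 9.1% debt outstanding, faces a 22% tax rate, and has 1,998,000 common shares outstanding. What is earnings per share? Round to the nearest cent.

R$1.34

Interest = R$1,082,809.00, so EBT = R$4,520,000 − R$1,082,809.00 = R$3,437,191.00.
After tax at 22%: net income = R$3,437,191.00 × 0.78 = R$2,681,008.98.
EPS = R$2,681,008.98 ÷ 1,998,000 = R$1.34.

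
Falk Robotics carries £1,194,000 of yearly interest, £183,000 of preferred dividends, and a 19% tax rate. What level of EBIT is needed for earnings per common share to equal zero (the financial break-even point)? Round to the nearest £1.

Grossing the preferred dividend up to pre-tax terms: £183,000 / (1 − 0.19) = £225,925.93.
EPS = 0 when EBIT covers interest plus the pre-tax preferred burden: £1,194,000 + £225,925.93 = £1,419,925.93.

£1,419,926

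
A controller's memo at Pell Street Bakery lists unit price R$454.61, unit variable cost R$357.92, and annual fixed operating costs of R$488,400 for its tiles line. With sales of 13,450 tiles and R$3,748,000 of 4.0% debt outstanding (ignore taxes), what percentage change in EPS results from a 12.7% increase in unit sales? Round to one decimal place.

+24.9%

Total contribution margin = 13,450 × R$96.69 = R$1,300,480.50.
Operating income = contribution − fixed costs = R$1,300,480.50 − R$488,400 = R$812,080.50.
Interest = R$149,920.00, so EBIT − I = R$662,160.50.
Degree of combined leverage = contribution ÷ (EBIT − I) = R$1,300,480.50 ÷ R$662,160.50 = 1.9640.
%ΔEPS = DCL × %ΔSales = 1.9640 × +12.7% = +24.9%.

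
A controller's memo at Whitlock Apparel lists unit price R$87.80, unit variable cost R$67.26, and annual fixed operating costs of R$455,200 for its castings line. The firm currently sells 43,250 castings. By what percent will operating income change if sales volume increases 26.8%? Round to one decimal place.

Total contribution margin = 43,250 × R$20.54 = R$888,355.00.
EBIT = R$888,355.00 − R$455,200 = R$433,155.00.
Degree of operating leverage = R$888,355.00 / R$433,155.00 = 2.0509.
So EBIT moves 2.0509 × (+26.8%) = +55.0%.

+55.0%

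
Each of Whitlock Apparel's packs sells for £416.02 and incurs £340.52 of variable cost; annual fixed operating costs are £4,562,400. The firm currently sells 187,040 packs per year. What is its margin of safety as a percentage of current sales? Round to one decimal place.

67.7%

Unit CM = price − variable cost = £416.02 − £340.52 = £75.50. Break-even units = £4,562,400 ÷ £75.50 = 60,429.14; break-even revenue = 60,429.14 × £416.02 = £25,139,730.44.
Actual sales revenue = 187,040 × £416.02 = £77,812,380.80.
Margin of safety = (£77,812,380.80 − £25,139,730.44) ÷ £77,812,380.80 = 67.7%.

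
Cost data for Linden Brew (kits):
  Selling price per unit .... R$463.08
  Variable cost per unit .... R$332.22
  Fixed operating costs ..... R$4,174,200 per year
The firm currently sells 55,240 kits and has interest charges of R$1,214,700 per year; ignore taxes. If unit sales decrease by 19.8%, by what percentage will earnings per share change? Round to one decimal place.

Contribution at this volume is 55,240 × R$130.86 = R$7,228,706.40.
Operating income = contribution − fixed costs = R$7,228,706.40 − R$4,174,200 = R$3,054,506.40.
After interest of R$1,214,700.00, pre-tax earnings = R$1,839,806.40.
DCL = total CM / (EBIT − I) = R$7,228,706.40 / R$1,839,806.40 = 3.9291.
%ΔEPS = DCL × %ΔSales = 3.9291 × -19.8% = -77.8%.

-77.8%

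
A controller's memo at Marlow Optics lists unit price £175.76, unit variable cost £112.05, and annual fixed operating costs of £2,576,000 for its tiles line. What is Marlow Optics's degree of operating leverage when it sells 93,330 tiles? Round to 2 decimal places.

1.76

Total contribution margin = 93,330 × £63.71 = £5,946,054.30.
Operating income = contribution − fixed costs = £5,946,054.30 − £2,576,000 = £3,370,054.30.
DOL = contribution ÷ EBIT = £5,946,054.30 ÷ £3,370,054.30 = 1.7644.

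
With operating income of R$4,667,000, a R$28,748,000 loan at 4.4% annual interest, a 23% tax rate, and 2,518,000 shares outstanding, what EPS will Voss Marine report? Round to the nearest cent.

R$1.04

Interest = R$1,264,912.00, so EBT = R$4,667,000 − R$1,264,912.00 = R$3,402,088.00.
Net income = R$3,402,088.00 × (1 − 0.23) = R$2,619,607.76.
Per share: R$2,619,607.76 / 2,518,000 shares = R$1.04.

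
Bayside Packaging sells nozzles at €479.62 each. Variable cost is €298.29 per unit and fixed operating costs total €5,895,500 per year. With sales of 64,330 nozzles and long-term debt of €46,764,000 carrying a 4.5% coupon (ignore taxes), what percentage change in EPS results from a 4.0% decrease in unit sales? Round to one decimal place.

-12.7%

Contribution at this volume is 64,330 × €181.33 = €11,664,958.90.
EBIT = €11,664,958.90 − €5,895,500 = €5,769,458.90.
After interest of €2,104,380.00, pre-tax earnings = €3,665,078.90.
Degree of combined leverage = contribution ÷ (EBIT − I) = €11,664,958.90 ÷ €3,665,078.90 = 3.1827.
%ΔEPS = DCL × %ΔSales = 3.1827 × -4.0% = -12.7%.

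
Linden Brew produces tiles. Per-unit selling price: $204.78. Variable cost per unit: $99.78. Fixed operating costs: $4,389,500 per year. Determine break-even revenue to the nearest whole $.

$8,560,779

Contribution margin per unit = $204.78 − $99.78 = $105.00, a CM ratio of $105.00 ÷ $204.78 = 0.5127.
Break-even revenue = fixed costs × price ÷ CM = $4,389,500 × $204.78 ÷ $105.00 = $8,560,779.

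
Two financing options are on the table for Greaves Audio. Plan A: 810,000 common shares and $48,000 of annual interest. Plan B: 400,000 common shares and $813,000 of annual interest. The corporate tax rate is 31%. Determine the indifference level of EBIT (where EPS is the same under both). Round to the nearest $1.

Set EPS_A = EPS_B: (EBIT − $48,000)(1 − 0.31) ÷ 810,000 = (EBIT − $813,000)(1 − 0.31) ÷ 400,000.
Cancelling (1 − t) and cross-multiplying: 400,000·(EBIT − 48,000) = 810,000·(EBIT − 813,000).
Solving, EBIT = (813,000·810,000 − 48,000·400,000) / (810,000 − 400,000) = 639,330,000,000 / 410,000 = 1,559,341.46.

$1,559,341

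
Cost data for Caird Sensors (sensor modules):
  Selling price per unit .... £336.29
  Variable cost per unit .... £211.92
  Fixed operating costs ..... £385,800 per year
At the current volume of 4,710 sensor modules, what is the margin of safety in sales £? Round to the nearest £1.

£540,743

Each unit contributes £336.29 − £211.92 = £124.37. Break-even units = £385,800 ÷ £124.37 = 3,102.03; break-even revenue = 3,102.03 × £336.29 = £1,043,183.10.
Actual sales revenue = 4,710 × £336.29 = £1,583,925.90.
Margin of safety = £1,583,925.90 − £1,043,183.10 = £540,743.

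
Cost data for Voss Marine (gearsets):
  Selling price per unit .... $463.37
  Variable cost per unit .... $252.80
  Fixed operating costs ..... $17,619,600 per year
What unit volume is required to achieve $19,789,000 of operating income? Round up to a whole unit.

Contribution margin per unit = $463.37 − $252.80 = $210.57.
Need Q such that Q × $210.57 − $17,619,600 = $19,789,000, i.e. Q = $37,408,600 / $210.57 = 177,653.99 → 177,654.

177,654 gearsets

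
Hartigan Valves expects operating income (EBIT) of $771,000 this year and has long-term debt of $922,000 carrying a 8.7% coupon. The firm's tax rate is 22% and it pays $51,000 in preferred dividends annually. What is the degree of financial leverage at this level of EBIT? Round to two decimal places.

1.23

Annual interest charges come to $80,214.00.
Preferred dividends grossed up pre-tax: $51,000 / (1 − 0.22) = $65,384.62.
DFL = EBIT ÷ [EBIT − I − D_p/(1−t)] = $771,000 ÷ [$771,000 − $80,214.00 − $65,384.62] = $771,000 ÷ $625,401.38 = 1.2328.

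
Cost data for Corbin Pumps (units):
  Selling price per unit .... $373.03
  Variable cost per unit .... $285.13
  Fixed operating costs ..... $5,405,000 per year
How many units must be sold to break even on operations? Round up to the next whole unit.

61,491 units

Contribution margin per unit = $373.03 − $285.13 = $87.90.
Break-even volume = fixed costs ÷ CM per unit = $5,405,000 ÷ $87.90 = 61,490.33, so 61,491 units.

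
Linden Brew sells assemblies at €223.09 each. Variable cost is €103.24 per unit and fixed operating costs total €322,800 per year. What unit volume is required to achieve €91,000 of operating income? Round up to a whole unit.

Each unit contributes €223.09 − €103.24 = €119.85.
Required volume = (fixed costs + target profit) ÷ CM = (€322,800 + €91,000) ÷ €119.85 = 3,452.65, so 3,453 assemblies.

3,453 assemblies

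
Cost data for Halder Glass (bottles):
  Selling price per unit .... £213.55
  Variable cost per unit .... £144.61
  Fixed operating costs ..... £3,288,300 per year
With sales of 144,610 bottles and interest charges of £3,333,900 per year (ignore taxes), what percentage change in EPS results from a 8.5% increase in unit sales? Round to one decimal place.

+25.3%

Contribution at this volume is 144,610 × £68.94 = £9,969,413.40.
Subtracting fixed costs: EBIT = £9,969,413.40 − £3,288,300 = £6,681,113.40.
Interest = £3,333,900.00, so EBIT − I = £3,347,213.40.
DCL = total CM / (EBIT − I) = £9,969,413.40 / £3,347,213.40 = 2.9784.
EPS therefore changes by 2.9784 × (+8.5%) = +25.3%.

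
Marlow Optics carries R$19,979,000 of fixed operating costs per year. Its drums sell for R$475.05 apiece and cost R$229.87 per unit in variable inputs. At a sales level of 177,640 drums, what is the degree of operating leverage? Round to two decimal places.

1.85

At 177,640 units, contribution = 177,640 × R$245.18 = R$43,553,775.20.
Operating income = contribution − fixed costs = R$43,553,775.20 − R$19,979,000 = R$23,574,775.20.
So DOL = total CM / EBIT = R$43,553,775.20 / R$23,574,775.20 = 1.8475.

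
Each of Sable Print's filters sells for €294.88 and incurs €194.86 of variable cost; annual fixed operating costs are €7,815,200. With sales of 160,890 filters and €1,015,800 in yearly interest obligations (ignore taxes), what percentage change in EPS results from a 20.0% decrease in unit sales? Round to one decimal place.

-44.3%

At 160,890 units, contribution = 160,890 × €100.02 = €16,092,217.80.
Operating income = contribution − fixed costs = €16,092,217.80 − €7,815,200 = €8,277,017.80.
Interest = €1,015,800.00, so EBIT − I = €7,261,217.80.
Degree of combined leverage = contribution ÷ (EBIT − I) = €16,092,217.80 ÷ €7,261,217.80 = 2.2162.
%ΔEPS = DCL × %ΔSales = 2.2162 × -20.0% = -44.3%.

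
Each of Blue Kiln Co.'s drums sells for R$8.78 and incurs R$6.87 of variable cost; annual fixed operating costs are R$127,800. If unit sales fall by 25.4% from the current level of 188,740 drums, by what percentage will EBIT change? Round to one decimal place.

At 188,740 units, contribution = 188,740 × R$1.91 = R$360,493.40.
EBIT = R$360,493.40 − R$127,800 = R$232,693.40.
Degree of operating leverage = R$360,493.40 / R$232,693.40 = 1.5492.
Operating income changes by 1.5492 × -25.4% = -39.4%.

-39.4%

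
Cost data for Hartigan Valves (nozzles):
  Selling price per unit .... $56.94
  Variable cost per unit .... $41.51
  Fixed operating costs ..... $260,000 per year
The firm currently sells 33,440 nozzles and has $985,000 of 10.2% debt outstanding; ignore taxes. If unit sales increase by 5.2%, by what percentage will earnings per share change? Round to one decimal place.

At 33,440 units, contribution = 33,440 × $15.43 = $515,979.20.
Subtracting fixed costs: EBIT = $515,979.20 − $260,000 = $255,979.20.
Interest = $100,470.00, so EBIT − I = $155,509.20.
Degree of combined leverage = contribution ÷ (EBIT − I) = $515,979.20 ÷ $155,509.20 = 3.3180.
EPS therefore changes by 3.3180 × (+5.2%) = +17.3%.

+17.3%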